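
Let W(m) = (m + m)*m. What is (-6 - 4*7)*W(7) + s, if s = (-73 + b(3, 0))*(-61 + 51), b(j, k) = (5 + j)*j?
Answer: -2842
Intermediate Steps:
b(j, k) = j*(5 + j)
W(m) = 2*m² (W(m) = (2*m)*m = 2*m²)
s = 490 (s = (-73 + 3*(5 + 3))*(-61 + 51) = (-73 + 3*8)*(-10) = (-73 + 24)*(-10) = -49*(-10) = 490)
(-6 - 4*7)*W(7) + s = (-6 - 4*7)*(2*7²) + 490 = (-6 - 28)*(2*49) + 490 = -34*98 + 490 = -3332 + 490 = -2842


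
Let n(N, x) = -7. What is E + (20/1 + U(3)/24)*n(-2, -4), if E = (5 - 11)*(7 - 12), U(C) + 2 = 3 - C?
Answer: -1313/12 ≈ -109.42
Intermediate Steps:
U(C) = 1 - C (U(C) = -2 + (3 - C) = 1 - C)
E = 30 (E = -6*(-5) = 30)
E + (20/1 + U(3)/24)*n(-2, -4) = 30 + (20/1 + (1 - 1*3)/24)*(-7) = 30 + (20*1 + (1 - 3)*(1/24))*(-7) = 30 + (20 - 2*1/24)*(-7) = 30 + (20 - 1/12)*(-7) = 30 + (239/12)*(-7) = 30 - 1673/12 = -1313/12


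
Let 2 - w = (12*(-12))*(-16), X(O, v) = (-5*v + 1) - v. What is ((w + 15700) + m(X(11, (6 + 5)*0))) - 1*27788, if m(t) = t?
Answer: -14389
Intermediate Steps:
X(O, v) = 1 - 6*v (X(O, v) = (1 - 5*v) - v = 1 - 6*v)
w = -2302 (w = 2 - 12*(-12)*(-16) = 2 - (-144)*(-16) = 2 - 1*2304 = 2 - 2304 = -2302)
((w + 15700) + m(X(11, (6 + 5)*0))) - 1*27788 = ((-2302 + 15700) + (1 - 6*(6 + 5)*0)) - 1*27788 = (13398 + (1 - 66*0)) - 27788 = (13398 + (1 - 6*0)) - 27788 = (13398 + (1 + 0)) - 27788 = (13398 + 1) - 27788 = 13399 - 27788 = -14389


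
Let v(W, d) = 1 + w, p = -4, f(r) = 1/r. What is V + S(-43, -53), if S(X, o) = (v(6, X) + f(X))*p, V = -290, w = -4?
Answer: -11950/43 ≈ -277.91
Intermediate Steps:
v(W, d) = -3 (v(W, d) = 1 - 4 = -3)
S(X, o) = 12 - 4/X (S(X, o) = (-3 + 1/X)*(-4) = 12 - 4/X)
V + S(-43, -53) = -290 + (12 - 4/(-43)) = -290 + (12 - 4*(-1/43)) = -290 + (12 + 4/43) = -290 + 520/43 = -11950/43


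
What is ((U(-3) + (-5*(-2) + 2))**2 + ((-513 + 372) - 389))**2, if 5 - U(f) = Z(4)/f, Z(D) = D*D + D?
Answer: 73441/81 ≈ 906.68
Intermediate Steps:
Z(D) = D + D**2 (Z(D) = D**2 + D = D + D**2)
U(f) = 5 - 20/f (U(f) = 5 - 4*(1 + 4)/f = 5 - 4*5/f = 5 - 20/f)
((U(-3) + (-5*(-2) + 2))**2 + ((-513 + 372) - 389))**2 = (((5 - 20/(-3)) + (-5*(-2) + 2))**2 + ((-513 + 372) - 389))**2 = (((5 - 20*(-1/3)) + (10 + 2))**2 + (-141 - 389))**2 = (((5 + 20/3) + 12)**2 - 530)**2 = ((35/3 + 12)**2 - 530)**2 = ((71/3)**2 - 530)**2 = (5041/9 - 530)**2 = (271/9)**2 = 73441/81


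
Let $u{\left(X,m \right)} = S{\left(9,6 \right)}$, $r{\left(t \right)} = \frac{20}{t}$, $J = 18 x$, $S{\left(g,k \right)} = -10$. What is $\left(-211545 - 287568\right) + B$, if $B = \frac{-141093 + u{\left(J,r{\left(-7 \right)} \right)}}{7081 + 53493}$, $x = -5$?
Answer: $- \frac{30233411965}{60574} \approx -4.9912 \cdot 10^{5}$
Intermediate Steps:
$J = -90$ ($J = 18 \left(-5\right) = -90$)
$u{\left(X,m \right)} = -10$
$B = - \frac{141103}{60574}$ ($B = \frac{-141093 - 10}{7081 + 53493} = - \frac{141103}{60574} \approx -2.3294$)
$\left(-211545 - 287568\right) + B = \left(-211545 - 287568\right) - \frac{141103}{60574} = -499113 - \frac{141103}{60574} = - \frac{30233411965}{60574}$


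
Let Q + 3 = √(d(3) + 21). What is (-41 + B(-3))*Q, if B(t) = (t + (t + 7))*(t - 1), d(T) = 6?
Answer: 135 - 135*√3 ≈ -98.827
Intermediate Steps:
Q = -3 + 3*√3 (Q = -3 + √(6 + 21) = -3 + √27 = -3 + 3*√3 ≈ 2.1962)
B(t) = (-1 + t)*(7 + 2*t) (B(t) = (t + (7 + t))*(-1 + t) = (7 + 2*t)*(-1 + t) = (-1 + t)*(7 + 2*t))
(-41 + B(-3))*Q = (-41 + (-7 + 2*(-3)² + 5*(-3)))*(-3 + 3*√3) = (-41 + (-7 + 2*9 - 15))*(-3 + 3*√3) = (-41 + (-7 + 18 - 15))*(-3 + 3*√3) = (-41 - 4)*(-3 + 3*√3) = -45*(-3 + 3*√3) = 135 - 135*√3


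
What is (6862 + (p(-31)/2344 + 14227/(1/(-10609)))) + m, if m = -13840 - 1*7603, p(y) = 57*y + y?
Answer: -176912022627/1172 ≈ -1.5095e+8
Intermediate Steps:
p(y) = 58*y
m = -21443 (m = -13840 - 7603 = -21443)
(6862 + (p(-31)/2344 + 14227/(1/(-10609)))) + m = (6862 + ((58*(-31))/2344 + 14227/(1/(-10609)))) - 21443 = (6862 + (-1798*1/2344 + 14227/(-1/10609))) - 21443 = (6862 + (-899/1172 + 14227*(-10609))) - 21443 = (6862 + (-899/1172 - 150934243)) - 21443 = (6862 - 176894933695/1172) - 21443 = -176886891431/1172 - 21443 = -176912022627/1172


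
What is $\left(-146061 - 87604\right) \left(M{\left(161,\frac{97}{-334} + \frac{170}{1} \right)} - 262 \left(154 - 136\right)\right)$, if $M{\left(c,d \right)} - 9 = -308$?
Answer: $1171829975$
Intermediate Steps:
$M{\left(c,d \right)} = -299$ ($M{\left(c,d \right)} = 9 - 308 = -299$)
$\left(-146061 - 87604\right) \left(M{\left(161,\frac{97}{-334} + \frac{170}{1} \right)} - 262 \left(154 - 136\right)\right) = \left(-146061 - 87604\right) \left(-299 - 262 \left(154 - 136\right)\right) = - 233665 \left(-299 - 4716\right) = \left(-233665\right) \left(-5015\right) = 1171829975$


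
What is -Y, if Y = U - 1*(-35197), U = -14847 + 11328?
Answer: -31678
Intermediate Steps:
U = -3519
Y = 31678 (Y = -3519 - 1*(-35197) = -3519 + 35197 = 31678)
-Y = -1*31678 = -31678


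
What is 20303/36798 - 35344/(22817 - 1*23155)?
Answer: 653725463/6218862 ≈ 105.12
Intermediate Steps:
20303/36798 - 35344/(22817 - 1*23155) = 20303*(1/36798) - 35344/(22817 - 23155) = 20303/36798 - 35344/(-338) = 20303/36798 - 35344*(-1/338) = 20303/36798 + 17672/169 = 653725463/6218862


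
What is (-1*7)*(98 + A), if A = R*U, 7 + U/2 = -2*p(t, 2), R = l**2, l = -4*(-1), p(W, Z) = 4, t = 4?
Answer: 2674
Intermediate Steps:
l = 4
R = 16 (R = 4**2 = 16)
U = -30 (U = -14 + 2*(-2*4) = -14 + 2*(-8) = -14 - 16 = -30)
A = -480 (A = 16*(-30) = -480)
(-1*7)*(98 + A) = (-1*7)*(98 - 480) = -7*(-382) = 2674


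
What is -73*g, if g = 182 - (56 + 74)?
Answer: -3796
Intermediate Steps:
g = 52 (g = 182 - 1*130 = 182 - 130 = 52)
-73*g = -73*52 = -3796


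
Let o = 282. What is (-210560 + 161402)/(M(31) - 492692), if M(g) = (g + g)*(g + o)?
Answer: 8193/78881 ≈ 0.10387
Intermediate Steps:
M(g) = 2*g*(282 + g) (M(g) = (g + g)*(g + 282) = (2*g)*(282 + g) = 2*g*(282 + g))
(-210560 + 161402)/(M(31) - 492692) = (-210560 + 161402)/(2*31*(282 + 31) - 492692) = -49158/(2*31*313 - 492692) = -49158/(19406 - 492692) = -49158/(-473286) = -49158*(-1/473286) = 8193/78881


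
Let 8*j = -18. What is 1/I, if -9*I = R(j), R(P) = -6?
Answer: 3/2 ≈ 1.5000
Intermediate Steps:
j = -9/4 (j = (⅛)*(-18) = -9/4 ≈ -2.2500)
I = ⅔ (I = -⅑*(-6) = ⅔ ≈ 0.66667)
1/I = 1/(⅔) = 3/2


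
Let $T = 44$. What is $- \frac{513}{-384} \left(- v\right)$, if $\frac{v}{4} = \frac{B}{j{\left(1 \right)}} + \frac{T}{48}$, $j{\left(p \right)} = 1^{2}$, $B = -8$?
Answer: $\frac{4845}{128} \approx 37.852$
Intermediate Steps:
$j{\left(p \right)} = 1$
$v = - \frac{85}{3}$ ($v = 4 \left(- \frac{8}{1} + \frac{44}{48}\right) = 4 \left(\left(-8\right) 1 + 44 \cdot \frac{1}{48}\right) = 4 \left(-8 + \frac{11}{12}\right) = 4 \left(- \frac{85}{12}\right) = - \frac{85}{3} \approx -28.333$)
$- \frac{513}{-384} \left(- v\right) = - \frac{513}{-384} \left(\left(-1\right) \left(- \frac{85}{3}\right)\right) = \left(-513\right) \left(- \frac{1}{384}\right) \frac{85}{3} = \frac{171}{128} \cdot \frac{85}{3} = \frac{4845}{128}$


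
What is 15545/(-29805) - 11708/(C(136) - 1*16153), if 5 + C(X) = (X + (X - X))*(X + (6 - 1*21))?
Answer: -35358935/888189 ≈ -39.810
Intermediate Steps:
C(X) = -5 + X*(-15 + X) (C(X) = -5 + (X + (X - X))*(X + (6 - 1*21)) = -5 + (X + 0)*(X + (6 - 21)) = -5 + X*(X - 15) = -5 + X*(-15 + X))
15545/(-29805) - 11708/(C(136) - 1*16153) = 15545/(-29805) - 11708/((-5 + 136² - 15*136) - 1*16153) = 15545*(-1/29805) - 11708/((-5 + 18496 - 2040) - 16153) = -3109/5961 - 11708/(16451 - 16153) = -3109/5961 - 11708/298 = -3109/5961 - 11708*1/298 = -3109/5961 - 5854/149 = -35358935/888189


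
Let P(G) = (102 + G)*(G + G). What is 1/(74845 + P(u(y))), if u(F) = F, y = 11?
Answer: 1/77331 ≈ 1.2931e-5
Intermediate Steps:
P(G) = 2*G*(102 + G) (P(G) = (102 + G)*(2*G) = 2*G*(102 + G))
1/(74845 + P(u(y))) = 1/(74845 + 2*11*(102 + 11)) = 1/(74845 + 2*11*113) = 1/(74845 + 2486) = 1/77331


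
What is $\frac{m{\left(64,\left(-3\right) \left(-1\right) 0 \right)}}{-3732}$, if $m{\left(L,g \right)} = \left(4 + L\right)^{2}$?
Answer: $- \frac{1156}{933} \approx -1.239$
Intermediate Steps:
$\frac{m{\left(64,\left(-3\right) \left(-1\right) 0 \right)}}{-3732} = \frac{\left(4 + 64\right)^{2}}{-3732} = 68^{2} \left(- \frac{1}{3732}\right) = 4624 \left(- \frac{1}{3732}\right) = - \frac{1156}{933}$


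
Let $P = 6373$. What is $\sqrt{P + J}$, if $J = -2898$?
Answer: $5 \sqrt{139} \approx 58.949$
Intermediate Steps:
$\sqrt{P + J} = \sqrt{6373 - 2898} = \sqrt{3475} = 5 \sqrt{139}$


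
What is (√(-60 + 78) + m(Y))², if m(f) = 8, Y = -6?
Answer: 82 + 48*√2 ≈ 149.88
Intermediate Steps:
(√(-60 + 78) + m(Y))² = (√(-60 + 78) + 8)² = (√18 + 8)² = (3*√2 + 8)² = (8 + 3*√2)²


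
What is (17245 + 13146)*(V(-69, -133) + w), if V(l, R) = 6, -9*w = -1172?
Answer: 37259366/9 ≈ 4.1399e+6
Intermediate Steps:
w = 1172/9 (w = -⅑*(-1172) = 1172/9 ≈ 130.22)
(17245 + 13146)*(V(-69, -133) + w) = (17245 + 13146)*(6 + 1172/9) = 30391*(1226/9) = 37259366/9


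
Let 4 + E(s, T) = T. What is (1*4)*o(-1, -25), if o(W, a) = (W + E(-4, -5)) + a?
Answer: -140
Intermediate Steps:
E(s, T) = -4 + T
o(W, a) = -9 + W + a (o(W, a) = (W + (-4 - 5)) + a = (W - 9) + a = (-9 + W) + a = -9 + W + a)
(1*4)*o(-1, -25) = (1*4)*(-9 - 1 - 25) = 4*(-35) = -140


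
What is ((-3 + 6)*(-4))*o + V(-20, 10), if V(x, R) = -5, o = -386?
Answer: 4627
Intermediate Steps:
((-3 + 6)*(-4))*o + V(-20, 10) = ((-3 + 6)*(-4))*(-386) - 5 = (3*(-4))*(-386) - 5 = -12*(-386) - 5 = 4632 - 5 = 4627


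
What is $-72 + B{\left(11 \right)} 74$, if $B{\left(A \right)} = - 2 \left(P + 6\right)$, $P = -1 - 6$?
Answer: $76$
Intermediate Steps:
$P = -7$ ($P = -1 - 6 = -7$)
$B{\left(A \right)} = 2$ ($B{\left(A \right)} = - 2 \left(-7 + 6\right) = \left(-2\right) \left(-1\right) = 2$)
$-72 + B{\left(11 \right)} 74 = -72 + 2 \cdot 74 = -72 + 148 = 76$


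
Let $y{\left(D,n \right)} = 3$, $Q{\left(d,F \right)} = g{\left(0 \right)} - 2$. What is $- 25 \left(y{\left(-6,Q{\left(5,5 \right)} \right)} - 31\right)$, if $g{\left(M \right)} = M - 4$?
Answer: $700$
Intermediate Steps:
$g{\left(M \right)} = -4 + M$ ($g{\left(M \right)} = M - 4 = -4 + M$)
$Q{\left(d,F \right)} = -6$ ($Q{\left(d,F \right)} = \left(-4 + 0\right) - 2 = -4 - 2 = -6$)
$- 25 \left(y{\left(-6,Q{\left(5,5 \right)} \right)} - 31\right) = - 25 \left(3 - 31\right) = \left(-25\right) \left(-28\right) = 700$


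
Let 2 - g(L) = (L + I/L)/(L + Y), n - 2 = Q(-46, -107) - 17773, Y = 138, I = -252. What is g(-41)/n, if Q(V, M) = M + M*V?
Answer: -9383/51526012 ≈ -0.00018210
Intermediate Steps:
n = -12956 (n = 2 + (-107*(1 - 46) - 17773) = 2 + (-107*(-45) - 17773) = 2 + (4815 - 17773) = 2 - 12958 = -12956)
g(L) = 2 - (L - 252/L)/(138 + L) (g(L) = 2 - (L - 252/L)/(L + 138) = 2 - (L - 252/L)/(138 + L))
g(-41)/n = ((252 + (-41)² + 276*(-41))/((-41)*(138 - 41)))/(-12956) = -1/41*(252 + 1681 - 11316)/97*(-1/12956) = -1/41*1/97*(-9383)*(-1/12956) = (9383/3977)*(-1/12956) = -9383/51526012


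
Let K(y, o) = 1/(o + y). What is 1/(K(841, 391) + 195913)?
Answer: 1232/241364817 ≈ 5.1043e-6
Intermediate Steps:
1/(K(841, 391) + 195913) = 1/(1/(391 + 841) + 195913) = 1/(1/1232 + 195913) = 1/(241364817/1232) = 1232/241364817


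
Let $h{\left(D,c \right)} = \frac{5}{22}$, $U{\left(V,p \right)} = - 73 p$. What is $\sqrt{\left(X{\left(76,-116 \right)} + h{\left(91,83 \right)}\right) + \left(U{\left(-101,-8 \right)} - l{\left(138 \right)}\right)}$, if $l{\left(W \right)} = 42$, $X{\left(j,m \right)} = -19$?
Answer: $\frac{3 \sqrt{28138}}{22} \approx 22.874$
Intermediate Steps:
$h{\left(D,c \right)} = \frac{5}{22}$ ($h{\left(D,c \right)} = 5 \cdot \frac{1}{22} = \frac{5}{22}$)
$\sqrt{\left(X{\left(76,-116 \right)} + h{\left(91,83 \right)}\right) + \left(U{\left(-101,-8 \right)} - l{\left(138 \right)}\right)} = \sqrt{\left(-19 + \frac{5}{22}\right) - -542} = \sqrt{- \frac{413}{22} + \left(584 - 42\right)} = \sqrt{- \frac{413}{22} + 542} = \sqrt{\frac{11511}{22}} = \frac{3 \sqrt{28138}}{22}$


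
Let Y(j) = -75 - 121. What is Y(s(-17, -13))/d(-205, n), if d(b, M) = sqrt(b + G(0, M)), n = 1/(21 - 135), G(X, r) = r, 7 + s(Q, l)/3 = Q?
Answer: 196*I*sqrt(2664294)/23371 ≈ 13.689*I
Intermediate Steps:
s(Q, l) = -21 + 3*Q
Y(j) = -196
n = -1/114 (n = 1/(-114) = -1/114 ≈ -0.0087719)
d(b, M) = sqrt(M + b) (d(b, M) = sqrt(b + M) = sqrt(M + b))
Y(s(-17, -13))/d(-205, n) = -196/sqrt(-1/114 - 205) = -196*(-I*sqrt(2664294)/23371) = -(-196)*I*sqrt(2664294)/23371 = 196*I*sqrt(2664294)/23371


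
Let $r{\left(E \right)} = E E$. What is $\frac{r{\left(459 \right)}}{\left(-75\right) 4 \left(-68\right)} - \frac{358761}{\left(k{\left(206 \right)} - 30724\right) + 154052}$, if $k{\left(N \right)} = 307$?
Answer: $\frac{73446357}{9890800} \approx 7.4257$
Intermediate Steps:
$r{\left(E \right)} = E^{2}$
$\frac{r{\left(459 \right)}}{\left(-75\right) 4 \left(-68\right)} - \frac{358761}{\left(k{\left(206 \right)} - 30724\right) + 154052} = \frac{459^{2}}{\left(-75\right) 4 \left(-68\right)} - \frac{358761}{\left(307 - 30724\right) + 154052} = \frac{210681}{\left(-300\right) \left(-68\right)} - \frac{358761}{-30417 + 154052} = \frac{210681}{20400} - \frac{358761}{123635} = 210681 \cdot \frac{1}{20400} - \frac{358761}{123635} = \frac{4131}{400} - \frac{358761}{123635} = \frac{73446357}{9890800}$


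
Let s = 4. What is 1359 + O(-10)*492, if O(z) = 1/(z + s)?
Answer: 1277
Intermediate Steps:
O(z) = 1/(4 + z) (O(z) = 1/(z + 4) = 1/(4 + z))
1359 + O(-10)*492 = 1359 + 492/(4 - 10) = 1359 + 492/(-6) = 1359 - 1/6*492 = 1359 - 82 = 1277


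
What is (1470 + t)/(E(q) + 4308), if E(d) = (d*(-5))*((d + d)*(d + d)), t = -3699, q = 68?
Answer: 2229/6284332 ≈ 0.00035469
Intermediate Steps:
E(d) = -20*d³ (E(d) = (-5*d)*((2*d)*(2*d)) = (-5*d)*(4*d²) = -20*d³)
(1470 + t)/(E(q) + 4308) = (1470 - 3699)/(-20*68³ + 4308) = -2229/(-20*314432 + 4308) = -2229/(-6288640 + 4308) = -2229/(-6284332) = -2229*(-1/6284332) = 2229/6284332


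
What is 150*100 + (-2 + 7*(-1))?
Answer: 14991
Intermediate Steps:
150*100 + (-2 + 7*(-1)) = 15000 + (-2 - 7) = 15000 - 9 = 14991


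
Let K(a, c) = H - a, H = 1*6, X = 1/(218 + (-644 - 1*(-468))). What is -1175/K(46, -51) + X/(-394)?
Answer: 972193/33096 ≈ 29.375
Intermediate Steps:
X = 1/42 (X = 1/(218 + (-644 + 468)) = 1/(218 - 176) = 1/42 ≈ 0.023810)
H = 6
K(a, c) = 6 - a
-1175/K(46, -51) + X/(-394) = -1175/(6 - 1*46) + (1/42)/(-394) = -1175/(6 - 46) + (1/42)*(-1/394) = -1175/(-40) - 1/16548 = -1175*(-1/40) - 1/16548 = 235/8 - 1/16548 = 972193/33096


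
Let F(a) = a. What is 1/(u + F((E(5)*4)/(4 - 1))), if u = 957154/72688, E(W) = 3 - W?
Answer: 9912/104089 ≈ 0.095226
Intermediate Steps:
u = 43507/3304 (u = 957154*(1/72688) = 43507/3304 ≈ 13.168)
1/(u + F((E(5)*4)/(4 - 1))) = 1/(43507/3304 + ((3 - 1*5)*4)/(4 - 1)) = 1/(43507/3304 + ((3 - 5)*4)/3) = 1/(43507/3304 - 2*4*(⅓)) = 1/(43507/3304 - 8*⅓) = 1/(43507/3304 - 8/3) = 1/(104089/9912) = 9912/104089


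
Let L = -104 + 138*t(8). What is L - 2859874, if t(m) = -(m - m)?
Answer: -2859978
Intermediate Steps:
t(m) = 0 (t(m) = -1*0 = 0)
L = -104 (L = -104 + 138*0 = -104 + 0 = -104)
L - 2859874 = -104 - 2859874 = -2859978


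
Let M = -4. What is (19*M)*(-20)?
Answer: 1520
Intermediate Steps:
(19*M)*(-20) = (19*(-4))*(-20) = -76*(-20) = 1520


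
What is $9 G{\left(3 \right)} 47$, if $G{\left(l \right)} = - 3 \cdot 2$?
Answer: $-2538$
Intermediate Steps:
$G{\left(l \right)} = -6$ ($G{\left(l \right)} = \left(-1\right) 6 = -6$)
$9 G{\left(3 \right)} 47 = 9 \left(-6\right) 47 = \left(-54\right) 47 = -2538$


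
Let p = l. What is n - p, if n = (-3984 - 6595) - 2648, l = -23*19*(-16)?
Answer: -20219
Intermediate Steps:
l = 6992 (l = -437*(-16) = 6992)
p = 6992
n = -13227 (n = -10579 - 2648 = -13227)
n - p = -13227 - 1*6992 = -13227 - 6992 = -20219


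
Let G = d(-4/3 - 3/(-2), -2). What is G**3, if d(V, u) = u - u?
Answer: 0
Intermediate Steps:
d(V, u) = 0
G = 0
G**3 = 0**3 = 0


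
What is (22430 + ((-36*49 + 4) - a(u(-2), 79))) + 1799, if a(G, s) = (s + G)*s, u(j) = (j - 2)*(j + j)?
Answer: 14964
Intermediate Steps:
u(j) = 2*j*(-2 + j) (u(j) = (-2 + j)*(2*j) = 2*j*(-2 + j))
a(G, s) = s*(G + s) (a(G, s) = (G + s)*s = s*(G + s))
(22430 + ((-36*49 + 4) - a(u(-2), 79))) + 1799 = (22430 + ((-36*49 + 4) - 79*(2*(-2)*(-2 - 2) + 79))) + 1799 = (22430 + ((-1764 + 4) - 79*(2*(-2)*(-4) + 79))) + 1799 = (22430 + (-1760 - 79*(16 + 79))) + 1799 = (22430 + (-1760 - 79*95)) + 1799 = (22430 + (-1760 - 1*7505)) + 1799 = (22430 + (-1760 - 7505)) + 1799 = (22430 - 9265) + 1799 = 13165 + 1799 = 14964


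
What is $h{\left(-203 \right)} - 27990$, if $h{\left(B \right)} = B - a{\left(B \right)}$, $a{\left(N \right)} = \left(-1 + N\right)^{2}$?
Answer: $-69809$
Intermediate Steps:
$h{\left(B \right)} = B - \left(-1 + B\right)^{2}$
$h{\left(-203 \right)} - 27990 = \left(-203 - \left(-1 - 203\right)^{2}\right) - 27990 = \left(-203 - \left(-204\right)^{2}\right) - 27990 = \left(-203 - 41616\right) - 27990 = -41819 - 27990 = -69809$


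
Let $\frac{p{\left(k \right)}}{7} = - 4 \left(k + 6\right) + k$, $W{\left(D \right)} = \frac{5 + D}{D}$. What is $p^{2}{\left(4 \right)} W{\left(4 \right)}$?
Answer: $142884$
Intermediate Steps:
$W{\left(D \right)} = \frac{5 + D}{D}$
$p{\left(k \right)} = -168 - 21 k$ ($p{\left(k \right)} = 7 \left(- 4 \left(k + 6\right) + k\right) = 7 \left(- 4 \left(6 + k\right) + k\right) = 7 \left(\left(-24 - 4 k\right) + k\right) = 7 \left(-24 - 3 k\right) = -168 - 21 k$)
$p^{2}{\left(4 \right)} W{\left(4 \right)} = \left(-168 - 84\right)^{2} \frac{5 + 4}{4} = \left(-168 - 84\right)^{2} \cdot \frac{1}{4} \cdot 9 = \left(-252\right)^{2} \cdot \frac{9}{4} = 63504 \cdot \frac{9}{4} = 142884$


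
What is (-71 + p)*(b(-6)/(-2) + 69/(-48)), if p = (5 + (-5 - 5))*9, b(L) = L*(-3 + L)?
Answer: 13195/4 ≈ 3298.8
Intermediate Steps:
p = -45 (p = (5 - 10)*9 = -5*9 = -45)
(-71 + p)*(b(-6)/(-2) + 69/(-48)) = (-71 - 45)*(-6*(-3 - 6)/(-2) + 69/(-48)) = -116*(-6*(-9)*(-½) + 69*(-1/48)) = -116*(54*(-½) - 23/16) = -116*(-27 - 23/16) = -116*(-455/16) = 13195/4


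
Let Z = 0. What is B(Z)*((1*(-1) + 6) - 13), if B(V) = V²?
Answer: 0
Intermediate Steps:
B(Z)*((1*(-1) + 6) - 13) = 0²*((1*(-1) + 6) - 13) = 0*((-1 + 6) - 13) = 0*(5 - 13) = 0*(-8) = 0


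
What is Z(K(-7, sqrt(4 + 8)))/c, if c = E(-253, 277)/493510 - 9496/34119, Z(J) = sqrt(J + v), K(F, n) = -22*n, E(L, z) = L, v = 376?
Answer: -1980949140*sqrt(94 - 11*sqrt(3))/276176651 ≈ -62.096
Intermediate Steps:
Z(J) = sqrt(376 + J) (Z(J) = sqrt(J + 376) = sqrt(376 + J))
c = -276176651/990474570 (c = -253/493510 - 9496/34119 = -276176651/990474570 ≈ -0.27883)
Z(K(-7, sqrt(4 + 8)))/c = sqrt(376 - 22*sqrt(4 + 8))/(-276176651/990474570) = sqrt(376 - 44*sqrt(3))*(-990474570/276176651) = -990474570*sqrt(376 - 44*sqrt(3))/276176651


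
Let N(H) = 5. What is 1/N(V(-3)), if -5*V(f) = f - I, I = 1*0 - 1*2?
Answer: ⅕ ≈ 0.20000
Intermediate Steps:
I = -2 (I = 0 - 2 = -2)
V(f) = -⅖ - f/5 (V(f) = -(f - 1*(-2))/5 = -(f + 2)/5 = -(2 + f)/5 = -⅖ - f/5)
1/N(V(-3)) = 1/5 = ⅕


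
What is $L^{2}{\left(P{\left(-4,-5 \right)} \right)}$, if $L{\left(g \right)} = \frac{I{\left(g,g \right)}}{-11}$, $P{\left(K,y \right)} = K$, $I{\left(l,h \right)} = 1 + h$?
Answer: $\frac{9}{121} \approx 0.07438$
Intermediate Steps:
$L{\left(g \right)} = - \frac{1}{11} - \frac{g}{11}$ ($L{\left(g \right)} = \frac{1 + g}{-11} = \left(1 + g\right) \left(- \frac{1}{11}\right) = - \frac{1}{11} - \frac{g}{11}$)
$L^{2}{\left(P{\left(-4,-5 \right)} \right)} = \left(- \frac{1}{11} - - \frac{4}{11}\right)^{2} = \left(- \frac{1}{11} + \frac{4}{11}\right)^{2} = \left(\frac{3}{11}\right)^{2} = \frac{9}{121}$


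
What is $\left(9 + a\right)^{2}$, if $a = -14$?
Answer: $25$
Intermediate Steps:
$\left(9 + a\right)^{2} = \left(9 - 14\right)^{2} = \left(-5\right)^{2} = 25$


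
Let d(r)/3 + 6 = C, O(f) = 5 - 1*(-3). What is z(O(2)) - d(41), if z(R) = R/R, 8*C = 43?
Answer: 23/8 ≈ 2.8750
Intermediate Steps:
O(f) = 8 (O(f) = 5 + 3 = 8)
C = 43/8 (C = (1/8)*43 = 43/8 ≈ 5.3750)
d(r) = -15/8 (d(r) = -18 + 3*(43/8) = -18 + 129/8 = -15/8)
z(R) = 1
z(O(2)) - d(41) = 1 - 1*(-15/8) = 1 + 15/8 = 23/8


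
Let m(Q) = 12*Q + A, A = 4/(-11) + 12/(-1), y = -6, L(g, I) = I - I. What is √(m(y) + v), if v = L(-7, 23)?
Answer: 4*I*√638/11 ≈ 9.185*I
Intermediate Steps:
L(g, I) = 0
A = -136/11 (A = 4*(-1/11) + 12*(-1) = -4/11 - 12 = -136/11 ≈ -12.364)
v = 0
m(Q) = -136/11 + 12*Q (m(Q) = 12*Q - 136/11 = -136/11 + 12*Q)
√(m(y) + v) = √((-136/11 + 12*(-6)) + 0) = √((-136/11 - 72) + 0) = √(-928/11 + 0) = √(-928/11) = 4*I*√638/11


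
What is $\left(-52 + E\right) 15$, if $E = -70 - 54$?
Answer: $-2640$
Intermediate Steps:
$E = -124$
$\left(-52 + E\right) 15 = \left(-52 - 124\right) 15 = \left(-176\right) 15 = -2640$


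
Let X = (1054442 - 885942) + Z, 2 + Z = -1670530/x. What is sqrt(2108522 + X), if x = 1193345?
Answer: sqrt(129705563601483306)/238669 ≈ 1509.0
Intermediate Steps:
Z = -811444/238669 (Z = -2 - 1670530/1193345 = -2 - 1670530*1/1193345 = -2 - 334106/238669 = -811444/238669 ≈ -3.3999)
X = 40214915056/238669 (X = (1054442 - 885942) - 811444/238669 = 168500 - 811444/238669 = 40214915056/238669 ≈ 1.6850e+5)
sqrt(2108522 + X) = sqrt(2108522 + 40214915056/238669) = sqrt(543453752274/238669) = sqrt(129705563601483306)/238669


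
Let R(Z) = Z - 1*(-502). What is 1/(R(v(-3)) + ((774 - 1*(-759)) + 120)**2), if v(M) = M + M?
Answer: 1/2732905 ≈ 3.6591e-7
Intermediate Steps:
v(M) = 2*M
R(Z) = 502 + Z (R(Z) = Z + 502 = 502 + Z)
1/(R(v(-3)) + ((774 - 1*(-759)) + 120)**2) = 1/((502 + 2*(-3)) + ((774 - 1*(-759)) + 120)**2) = 1/((502 - 6) + ((774 + 759) + 120)**2) = 1/(496 + (1533 + 120)**2) = 1/(496 + 1653**2) = 1/(496 + 2732409) = 1/2732905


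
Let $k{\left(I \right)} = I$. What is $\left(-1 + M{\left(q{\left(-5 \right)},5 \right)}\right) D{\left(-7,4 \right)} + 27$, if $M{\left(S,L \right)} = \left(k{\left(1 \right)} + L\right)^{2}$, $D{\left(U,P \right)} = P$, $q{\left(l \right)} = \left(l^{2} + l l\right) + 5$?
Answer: $167$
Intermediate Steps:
$q{\left(l \right)} = 5 + 2 l^{2}$ ($q{\left(l \right)} = \left(l^{2} + l^{2}\right) + 5 = 2 l^{2} + 5 = 5 + 2 l^{2}$)
$M{\left(S,L \right)} = \left(1 + L\right)^{2}$
$\left(-1 + M{\left(q{\left(-5 \right)},5 \right)}\right) D{\left(-7,4 \right)} + 27 = \left(-1 + \left(1 + 5\right)^{2}\right) 4 + 27 = \left(-1 + 6^{2}\right) 4 + 27 = \left(-1 + 36\right) 4 + 27 = 35 \cdot 4 + 27 = 140 + 27 = 167$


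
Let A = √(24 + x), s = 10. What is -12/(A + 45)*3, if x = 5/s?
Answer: -3240/4001 + 252*√2/4001 ≈ -0.72072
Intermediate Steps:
x = ½ (x = 5/10 = 5*(⅒) = ½ ≈ 0.50000)
A = 7*√2/2 (A = √(24 + ½) = √(49/2) = 7*√2/2 ≈ 4.9497)
-12/(A + 45)*3 = -12/(7*√2/2 + 45)*3 = -12/(45 + 7*√2/2)*3 = -36/(45 + 7*√2/2)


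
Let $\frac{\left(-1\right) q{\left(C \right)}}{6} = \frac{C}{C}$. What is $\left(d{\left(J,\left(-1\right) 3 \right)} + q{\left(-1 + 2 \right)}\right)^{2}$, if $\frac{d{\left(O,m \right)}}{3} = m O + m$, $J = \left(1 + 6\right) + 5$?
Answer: $15129$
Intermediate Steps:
$J = 12$ ($J = 7 + 5 = 12$)
$d{\left(O,m \right)} = 3 m + 3 O m$ ($d{\left(O,m \right)} = 3 \left(m O + m\right) = 3 \left(O m + m\right) = 3 \left(m + O m\right) = 3 m + 3 O m$)
$q{\left(C \right)} = -6$ ($q{\left(C \right)} = - 6 \frac{C}{C} = \left(-6\right) 1 = -6$)
$\left(d{\left(J,\left(-1\right) 3 \right)} + q{\left(-1 + 2 \right)}\right)^{2} = \left(3 \left(\left(-1\right) 3\right) \left(1 + 12\right) - 6\right)^{2} = \left(3 \left(-3\right) 13 - 6\right)^{2} = \left(-117 - 6\right)^{2} = \left(-123\right)^{2} = 15129$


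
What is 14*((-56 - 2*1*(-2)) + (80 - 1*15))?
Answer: 182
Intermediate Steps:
14*((-56 - 2*1*(-2)) + (80 - 1*15)) = 14*((-56 - 2*(-2)) + (80 - 15)) = 14*((-56 + 4) + 65) = 14*(-52 + 65) = 14*13 = 182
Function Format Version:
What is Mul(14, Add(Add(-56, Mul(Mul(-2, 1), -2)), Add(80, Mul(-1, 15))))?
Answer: 182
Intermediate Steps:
Mul(14, Add(Add(-56, Mul(Mul(-2, 1), -2)), Add(80, Mul(-1, 15)))) = Mul(14, Add(Add(-56, Mul(-2, -2)), Add(80, -15))) = Mul(14, Add(Add(-56, 4), 65)) = Mul(14, Add(-52, 65)) = Mul(14, 13) = 182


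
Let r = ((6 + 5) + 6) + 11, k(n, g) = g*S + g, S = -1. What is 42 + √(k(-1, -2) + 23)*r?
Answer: 42 + 28*√23 ≈ 176.28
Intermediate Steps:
k(n, g) = 0 (k(n, g) = g*(-1) + g = -g + g = 0)
r = 28 (r = (11 + 6) + 11 = 17 + 11 = 28)
42 + √(k(-1, -2) + 23)*r = 42 + √(0 + 23)*28 = 42 + √23*28 = 42 + 28*√23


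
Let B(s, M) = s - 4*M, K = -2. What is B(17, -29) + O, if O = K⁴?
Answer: 149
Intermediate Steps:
O = 16 (O = (-2)⁴ = 16)
B(17, -29) + O = (17 - 4*(-29)) + 16 = (17 + 116) + 16 = 133 + 16 = 149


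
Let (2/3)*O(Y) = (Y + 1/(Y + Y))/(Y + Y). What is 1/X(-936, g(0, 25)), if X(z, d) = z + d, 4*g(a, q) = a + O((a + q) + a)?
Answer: -20000/18716247 ≈ -0.0010686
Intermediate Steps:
O(Y) = 3*(Y + 1/(2*Y))/(4*Y) (O(Y) = 3*((Y + 1/(Y + Y))/(Y + Y))/2 = 3*((Y + 1/(2*Y))/((2*Y)))/2 = 3*((Y + 1/(2*Y))*(1/(2*Y)))/2 = 3*((Y + 1/(2*Y))/(2*Y))/2 = 3*(Y + 1/(2*Y))/(4*Y))
g(a, q) = 3/16 + a/4 + 3/(32*(q + 2*a)²) (g(a, q) = (a + (¾ + 3/(8*((a + q) + a)²)))/4 = (a + (¾ + 3/(8*(q + 2*a)²)))/4 = (¾ + a + 3/(8*(q + 2*a)²))/4 = 3/16 + a/4 + 3/(32*(q + 2*a)²))
X(z, d) = d + z
1/X(-936, g(0, 25)) = 1/((3/16 + (¼)*0 + 3/(32*(25 + 2*0)²)) - 936) = 1/((3/16 + 0 + 3/(32*(25 + 0)²)) - 936) = 1/((3/16 + 0 + (3/32)/25²) - 936) = 1/((3/16 + 0 + (3/32)*(1/625)) - 936) = 1/((3/16 + 0 + 3/20000) - 936) = 1/(3753/20000 - 936) = 1/(-18716247/20000) = -20000/18716247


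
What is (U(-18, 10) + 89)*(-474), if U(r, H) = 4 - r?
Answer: -52614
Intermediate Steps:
(U(-18, 10) + 89)*(-474) = ((4 - 1*(-18)) + 89)*(-474) = ((4 + 18) + 89)*(-474) = (22 + 89)*(-474) = 111*(-474) = -52614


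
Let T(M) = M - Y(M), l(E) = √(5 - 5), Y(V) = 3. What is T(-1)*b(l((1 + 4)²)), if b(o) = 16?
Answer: -64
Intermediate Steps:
l(E) = 0 (l(E) = √0 = 0)
T(M) = -3 + M (T(M) = M - 1*3 = M - 3 = -3 + M)
T(-1)*b(l((1 + 4)²)) = (-3 - 1)*16 = -4*16 = -64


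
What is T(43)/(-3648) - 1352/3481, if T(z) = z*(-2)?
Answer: -2316365/6349344 ≈ -0.36482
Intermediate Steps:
T(z) = -2*z
T(43)/(-3648) - 1352/3481 = -2*43/(-3648) - 1352/3481 = -86*(-1/3648) - 1352*1/3481 = 43/1824 - 1352/3481 = -2316365/6349344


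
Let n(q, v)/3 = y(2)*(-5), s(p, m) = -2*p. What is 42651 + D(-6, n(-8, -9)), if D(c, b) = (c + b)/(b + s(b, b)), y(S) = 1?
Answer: 213248/5 ≈ 42650.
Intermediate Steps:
n(q, v) = -15 (n(q, v) = 3*(1*(-5)) = 3*(-5) = -15)
D(c, b) = -(b + c)/b (D(c, b) = (c + b)/(b - 2*b) = (b + c)/((-b)) = (b + c)*(-1/b) = -(b + c)/b)
42651 + D(-6, n(-8, -9)) = 42651 + (-1*(-15) - 1*(-6))/(-15) = 42651 - (15 + 6)/15 = 42651 - 1/15*21 = 42651 - 7/5 = 213248/5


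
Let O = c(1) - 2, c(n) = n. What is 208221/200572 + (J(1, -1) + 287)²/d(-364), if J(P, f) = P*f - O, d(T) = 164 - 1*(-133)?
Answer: 16582756705/59569884 ≈ 278.38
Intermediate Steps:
O = -1 (O = 1 - 2 = -1)
d(T) = 297 (d(T) = 164 + 133 = 297)
J(P, f) = 1 + P*f (J(P, f) = P*f - 1*(-1) = P*f + 1 = 1 + P*f)
208221/200572 + (J(1, -1) + 287)²/d(-364) = 208221/200572 + ((1 + 1*(-1)) + 287)²/297 = 208221*(1/200572) + ((1 - 1) + 287)²*(1/297) = 208221/200572 + (0 + 287)²*(1/297) = 208221/200572 + 287²*(1/297) = 208221/200572 + 82369*(1/297) = 208221/200572 + 82369/297 = 16582756705/59569884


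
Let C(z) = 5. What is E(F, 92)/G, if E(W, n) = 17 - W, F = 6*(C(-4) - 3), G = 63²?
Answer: 5/3969 ≈ 0.0012598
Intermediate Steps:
G = 3969
F = 12 (F = 6*(5 - 3) = 6*2 = 12)
E(F, 92)/G = (17 - 1*12)/3969 = (17 - 12)*(1/3969) = 5*(1/3969) = 5/3969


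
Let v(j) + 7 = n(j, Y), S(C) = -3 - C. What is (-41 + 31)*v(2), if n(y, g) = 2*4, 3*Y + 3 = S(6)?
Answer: -10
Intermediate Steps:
Y = -4 (Y = -1 + (-3 - 1*6)/3 = -1 + (-3 - 6)/3 = -1 + (⅓)*(-9) = -1 - 3 = -4)
n(y, g) = 8
v(j) = 1 (v(j) = -7 + 8 = 1)
(-41 + 31)*v(2) = (-41 + 31)*1 = -10*1 = -10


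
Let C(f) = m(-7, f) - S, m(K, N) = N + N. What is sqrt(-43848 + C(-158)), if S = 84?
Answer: 2*I*sqrt(11062) ≈ 210.35*I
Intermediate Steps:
m(K, N) = 2*N
C(f) = -84 + 2*f (C(f) = 2*f - 1*84 = 2*f - 84 = -84 + 2*f)
sqrt(-43848 + C(-158)) = sqrt(-43848 + (-84 + 2*(-158))) = sqrt(-43848 + (-84 - 316)) = sqrt(-43848 - 400) = sqrt(-44248) = 2*I*sqrt(11062)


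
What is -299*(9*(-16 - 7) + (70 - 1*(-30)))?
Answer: 31993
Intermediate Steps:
-299*(9*(-16 - 7) + (70 - 1*(-30))) = -299*(9*(-23) + (70 + 30)) = -299*(-207 + 100) = -299*(-107) = 31993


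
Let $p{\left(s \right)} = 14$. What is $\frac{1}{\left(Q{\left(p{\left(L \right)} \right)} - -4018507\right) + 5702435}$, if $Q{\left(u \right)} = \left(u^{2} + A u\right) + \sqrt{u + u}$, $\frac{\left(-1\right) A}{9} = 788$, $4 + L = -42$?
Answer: $\frac{687275}{6612856958748} - \frac{\sqrt{7}}{46289998711236} \approx 1.0393 \cdot 10^{-7}$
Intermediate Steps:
$L = -46$ ($L = -4 - 42 = -46$)
$A = -7092$ ($A = \left(-9\right) 788 = -7092$)
$Q{\left(u \right)} = u^{2} - 7092 u + \sqrt{2} \sqrt{u}$ ($Q{\left(u \right)} = \left(u^{2} - 7092 u\right) + \sqrt{u + u} = \left(u^{2} - 7092 u\right) + \sqrt{2 u} = \left(u^{2} - 7092 u\right) + \sqrt{2} \sqrt{u} = u^{2} - 7092 u + \sqrt{2} \sqrt{u}$)
$\frac{1}{\left(Q{\left(p{\left(L \right)} \right)} - -4018507\right) + 5702435} = \frac{1}{\left(\left(14^{2} - 99288 + \sqrt{2} \sqrt{14}\right) - -4018507\right) + 5702435} = \frac{1}{\left(\left(196 - 99288 + 2 \sqrt{7}\right) + 4018507\right) + 5702435} = \frac{1}{\left(\left(-99092 + 2 \sqrt{7}\right) + 4018507\right) + 5702435} = \frac{1}{\left(3919415 + 2 \sqrt{7}\right) + 5702435} = \frac{1}{9621850 + 2 \sqrt{7}}$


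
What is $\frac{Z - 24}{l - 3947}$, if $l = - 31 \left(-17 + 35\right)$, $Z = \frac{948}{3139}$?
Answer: $\frac{74388}{14141195} \approx 0.0052604$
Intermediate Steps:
$Z = \frac{948}{3139}$ ($Z = 948 \cdot \frac{1}{3139} = \frac{948}{3139} \approx 0.30201$)
$l = -558$ ($l = \left(-31\right) 18 = -558$)
$\frac{Z - 24}{l - 3947} = \frac{\frac{948}{3139} - 24}{-558 - 3947} = - \frac{74388}{3139 \left(-4505\right)} = \left(- \frac{74388}{3139}\right) \left(- \frac{1}{4505}\right) = \frac{74388}{14141195}$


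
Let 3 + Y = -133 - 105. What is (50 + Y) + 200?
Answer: 9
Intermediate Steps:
Y = -241 (Y = -3 + (-133 - 105) = -3 - 238 = -241)
(50 + Y) + 200 = (50 - 241) + 200 = -191 + 200 = 9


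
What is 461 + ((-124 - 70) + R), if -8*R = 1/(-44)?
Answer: 93985/352 ≈ 267.00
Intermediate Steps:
R = 1/352 (R = -1/8/(-44) = -1/8*(-1/44) = 1/352 ≈ 0.0028409)
461 + ((-124 - 70) + R) = 461 + ((-124 - 70) + 1/352) = 461 + (-194 + 1/352) = 461 - 68287/352 = 93985/352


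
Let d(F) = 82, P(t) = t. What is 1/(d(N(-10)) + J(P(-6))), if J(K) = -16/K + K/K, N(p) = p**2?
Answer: 3/257 ≈ 0.011673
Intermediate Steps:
J(K) = 1 - 16/K (J(K) = -16/K + 1 = 1 - 16/K)
1/(d(N(-10)) + J(P(-6))) = 1/(82 + (-16 - 6)/(-6)) = 1/(82 - 1/6*(-22)) = 1/(82 + 11/3) = 1/(257/3) = 3/257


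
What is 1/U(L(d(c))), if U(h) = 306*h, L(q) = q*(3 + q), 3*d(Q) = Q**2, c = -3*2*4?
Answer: 1/11456640 ≈ 8.7286e-8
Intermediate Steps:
c = -24 (c = -6*4 = -24)
d(Q) = Q**2/3
1/U(L(d(c))) = 1/(306*(((1/3)*(-24)**2)*(3 + (1/3)*(-24)**2))) = 1/(306*(((1/3)*576)*(3 + (1/3)*576))) = 1/(306*(192*(3 + 192))) = 1/(306*(192*195)) = 1/(306*37440) = 1/11456640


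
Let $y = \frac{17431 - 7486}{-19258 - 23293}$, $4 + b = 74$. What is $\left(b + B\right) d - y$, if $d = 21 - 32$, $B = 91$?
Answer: $- \frac{4432228}{2503} \approx -1770.8$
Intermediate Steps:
$b = 70$ ($b = -4 + 74 = 70$)
$d = -11$ ($d = 21 - 32 = -11$)
$y = - \frac{585}{2503}$ ($y = \frac{9945}{-42551} = 9945 \left(- \frac{1}{42551}\right) = - \frac{585}{2503} \approx -0.23372$)
$\left(b + B\right) d - y = \left(70 + 91\right) \left(-11\right) - - \frac{585}{2503} = 161 \left(-11\right) + \frac{585}{2503} = -1771 + \frac{585}{2503} = - \frac{4432228}{2503}$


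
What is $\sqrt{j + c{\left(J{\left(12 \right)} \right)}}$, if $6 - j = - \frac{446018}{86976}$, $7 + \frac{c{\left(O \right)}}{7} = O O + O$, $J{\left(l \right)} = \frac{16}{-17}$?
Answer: $\frac{i \sqrt{145215622162}}{61608} \approx 6.1854 i$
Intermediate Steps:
$J{\left(l \right)} = - \frac{16}{17}$ ($J{\left(l \right)} = 16 \left(- \frac{1}{17}\right) = - \frac{16}{17}$)
$c{\left(O \right)} = -49 + 7 O + 7 O^{2}$ ($c{\left(O \right)} = -49 + 7 \left(O O + O\right) = -49 + 7 \left(O^{2} + O\right) = -49 + 7 \left(O + O^{2}\right) = -49 + \left(7 O + 7 O^{2}\right) = -49 + 7 O + 7 O^{2}$)
$j = \frac{483937}{43488}$ ($j = 6 - - \frac{446018}{86976} = 6 - \left(-446018\right) \frac{1}{86976} = 6 - - \frac{223009}{43488} = 6 + \frac{223009}{43488} = \frac{483937}{43488} \approx 11.128$)
$\sqrt{j + c{\left(J{\left(12 \right)} \right)}} = \sqrt{\frac{483937}{43488} + \left(-49 + 7 \left(- \frac{16}{17}\right) + 7 \left(- \frac{16}{17}\right)^{2}\right)} = \sqrt{\frac{483937}{43488} - \frac{14273}{289}} = \sqrt{- \frac{480846431}{12568032}} = \frac{i \sqrt{145215622162}}{61608}$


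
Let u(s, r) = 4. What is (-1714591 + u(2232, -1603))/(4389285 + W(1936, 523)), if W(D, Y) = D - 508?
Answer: -571529/1463571 ≈ -0.39050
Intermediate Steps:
W(D, Y) = -508 + D
(-1714591 + u(2232, -1603))/(4389285 + W(1936, 523)) = (-1714591 + 4)/(4389285 + (-508 + 1936)) = -1714587/(4389285 + 1428) = -1714587/4390713 = -1714587*1/4390713 = -571529/1463571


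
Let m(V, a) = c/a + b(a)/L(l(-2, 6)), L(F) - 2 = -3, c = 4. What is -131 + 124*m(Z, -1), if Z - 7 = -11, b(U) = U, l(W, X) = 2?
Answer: -503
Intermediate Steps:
Z = -4 (Z = 7 - 11 = -4)
L(F) = -1 (L(F) = 2 - 3 = -1)
m(V, a) = -a + 4/a (m(V, a) = 4/a + a/(-1) = 4/a + a*(-1) = 4/a - a = -a + 4/a)
-131 + 124*m(Z, -1) = -131 + 124*(-1*(-1) + 4/(-1)) = -131 + 124*(1 + 4*(-1)) = -131 + 124*(1 - 4) = -131 + 124*(-3) = -131 - 372 = -503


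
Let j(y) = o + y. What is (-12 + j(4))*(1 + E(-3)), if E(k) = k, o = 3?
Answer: 10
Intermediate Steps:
j(y) = 3 + y
(-12 + j(4))*(1 + E(-3)) = (-12 + (3 + 4))*(1 - 3) = (-12 + 7)*(-2) = -5*(-2) = 10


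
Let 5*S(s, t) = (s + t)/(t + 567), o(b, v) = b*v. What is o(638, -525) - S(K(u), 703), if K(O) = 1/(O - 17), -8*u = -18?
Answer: -125489058973/374650 ≈ -3.3495e+5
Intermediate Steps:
u = 9/4 (u = -⅛*(-18) = 9/4 ≈ 2.2500)
K(O) = 1/(-17 + O)
S(s, t) = (s + t)/(5*(567 + t)) (S(s, t) = ((s + t)/(t + 567))/5 = ((s + t)/(567 + t))/5 = (s + t)/(5*(567 + t)))
o(638, -525) - S(K(u), 703) = 638*(-525) - (1/(-17 + 9/4) + 703)/(5*(567 + 703)) = -334950 - (1/(-59/4) + 703)/(5*1270) = -334950 - (-4/59 + 703)/(5*1270) = -334950 - 41473/(5*1270*59) = -334950 - 1*41473/374650 = -334950 - 41473/374650 = -125489058973/374650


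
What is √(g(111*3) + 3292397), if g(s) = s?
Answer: √3292730 ≈ 1814.6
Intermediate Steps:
√(g(111*3) + 3292397) = √(111*3 + 3292397) = √(333 + 3292397) = √3292730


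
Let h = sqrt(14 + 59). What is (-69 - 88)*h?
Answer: -157*sqrt(73) ≈ -1341.4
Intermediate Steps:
h = sqrt(73) ≈ 8.5440
(-69 - 88)*h = (-69 - 88)*sqrt(73) = -157*sqrt(73)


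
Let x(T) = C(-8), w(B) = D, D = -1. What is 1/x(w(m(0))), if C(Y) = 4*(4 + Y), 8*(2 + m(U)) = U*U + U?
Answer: -1/16 ≈ -0.062500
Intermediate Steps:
m(U) = -2 + U/8 + U²/8 (m(U) = -2 + (U*U + U)/8 = -2 + (U² + U)/8 = -2 + (U + U²)/8 = -2 + (U/8 + U²/8) = -2 + U/8 + U²/8)
C(Y) = 16 + 4*Y
w(B) = -1
x(T) = -16 (x(T) = 16 + 4*(-8) = 16 - 32 = -16)
1/x(w(m(0))) = 1/(-16) = -1/16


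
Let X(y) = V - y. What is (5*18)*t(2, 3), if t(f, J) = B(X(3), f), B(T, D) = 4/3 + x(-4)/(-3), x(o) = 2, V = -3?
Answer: 60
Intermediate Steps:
X(y) = -3 - y
B(T, D) = ⅔ (B(T, D) = 4/3 + 2/(-3) = 4*(⅓) + 2*(-⅓) = 4/3 - ⅔ = ⅔)
t(f, J) = ⅔
(5*18)*t(2, 3) = (5*18)*(⅔) = 90*(⅔) = 60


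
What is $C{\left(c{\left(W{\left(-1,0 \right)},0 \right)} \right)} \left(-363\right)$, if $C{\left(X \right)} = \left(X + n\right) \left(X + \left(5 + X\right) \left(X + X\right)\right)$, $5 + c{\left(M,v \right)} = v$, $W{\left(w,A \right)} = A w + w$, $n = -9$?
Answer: $-25410$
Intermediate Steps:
$W{\left(w,A \right)} = w + A w$
$c{\left(M,v \right)} = -5 + v$
$C{\left(X \right)} = \left(-9 + X\right) \left(X + 2 X \left(5 + X\right)\right)$ ($C{\left(X \right)} = \left(X - 9\right) \left(X + \left(5 + X\right) \left(X + X\right)\right) = \left(-9 + X\right) \left(X + \left(5 + X\right) 2 X\right) = \left(-9 + X\right) \left(X + 2 X \left(5 + X\right)\right)$)
$C{\left(c{\left(W{\left(-1,0 \right)},0 \right)} \right)} \left(-363\right) = \left(-5 + 0\right) \left(-99 - 7 \left(-5 + 0\right) + 2 \left(-5 + 0\right)^{2}\right) \left(-363\right) = - 5 \left(-99 - -35 + 2 \left(-5\right)^{2}\right) \left(-363\right) = - 5 \left(-99 + 35 + 2 \cdot 25\right) \left(-363\right) = - 5 \left(-99 + 35 + 50\right) \left(-363\right) = \left(-5\right) \left(-14\right) \left(-363\right) = 70 \left(-363\right) = -25410$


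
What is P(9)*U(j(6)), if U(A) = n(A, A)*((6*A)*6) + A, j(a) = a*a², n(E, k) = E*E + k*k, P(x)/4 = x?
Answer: 26121395808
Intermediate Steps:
P(x) = 4*x
n(E, k) = E² + k²
j(a) = a³
U(A) = A + 72*A³ (U(A) = (A² + A²)*((6*A)*6) + A = (2*A²)*(36*A) + A = 72*A³ + A = A + 72*A³)
P(9)*U(j(6)) = (4*9)*(6³ + 72*(6³)³) = 36*(216 + 72*216³) = 36*(216 + 72*10077696) = 36*(216 + 725594112) = 36*725594328 = 26121395808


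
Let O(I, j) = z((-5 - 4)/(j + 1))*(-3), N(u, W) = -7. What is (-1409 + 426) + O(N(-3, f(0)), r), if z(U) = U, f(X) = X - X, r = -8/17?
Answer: -932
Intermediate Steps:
r = -8/17 (r = -8*1/17 = -8/17 ≈ -0.47059)
f(X) = 0
O(I, j) = 27/(1 + j) (O(I, j) = ((-5 - 4)/(j + 1))*(-3) = -9/(1 + j)*(-3) = 27/(1 + j))
(-1409 + 426) + O(N(-3, f(0)), r) = (-1409 + 426) + 27/(1 - 8/17) = -983 + 27/(9/17) = -983 + 27*(17/9) = -983 + 51 = -932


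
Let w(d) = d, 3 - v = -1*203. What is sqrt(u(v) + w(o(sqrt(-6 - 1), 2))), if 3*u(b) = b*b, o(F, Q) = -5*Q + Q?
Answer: 2*sqrt(31809)/3 ≈ 118.90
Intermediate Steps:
o(F, Q) = -4*Q
v = 206 (v = 3 - (-1)*203 = 3 - 1*(-203) = 3 + 203 = 206)
u(b) = b**2/3 (u(b) = (b*b)/3 = b**2/3)
sqrt(u(v) + w(o(sqrt(-6 - 1), 2))) = sqrt((1/3)*206**2 - 4*2) = sqrt((1/3)*42436 - 8) = sqrt(42436/3 - 8) = sqrt(42412/3) = 2*sqrt(31809)/3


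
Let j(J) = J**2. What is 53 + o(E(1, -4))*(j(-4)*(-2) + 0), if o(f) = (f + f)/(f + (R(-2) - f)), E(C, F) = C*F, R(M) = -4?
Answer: -11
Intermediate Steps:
o(f) = -f/2 (o(f) = (f + f)/(f + (-4 - f)) = (2*f)/(-4) = (2*f)*(-1/4) = -f/2)
53 + o(E(1, -4))*(j(-4)*(-2) + 0) = 53 + (-(-4)/2)*((-4)**2*(-2) + 0) = 53 + (-1/2*(-4))*(16*(-2) + 0) = 53 + 2*(-32 + 0) = 53 + 2*(-32) = 53 - 64 = -11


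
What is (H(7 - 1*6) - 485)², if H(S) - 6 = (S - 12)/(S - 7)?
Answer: 8196769/36 ≈ 2.2769e+5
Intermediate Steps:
H(S) = 6 + (-12 + S)/(-7 + S) (H(S) = 6 + (S - 12)/(S - 7) = 6 + (-12 + S)/(-7 + S))
(H(7 - 1*6) - 485)² = ((-54 + 7*(7 - 1*6))/(-7 + (7 - 1*6)) - 485)² = ((-54 + 7*(7 - 6))/(-7 + (7 - 6)) - 485)² = ((-54 + 7*1)/(-7 + 1) - 485)² = ((-54 + 7)/(-6) - 485)² = (-⅙*(-47) - 485)² = (47/6 - 485)² = (-2863/6)² = 8196769/36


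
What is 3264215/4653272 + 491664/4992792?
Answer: 774391369287/968034133976 ≈ 0.79996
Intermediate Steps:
3264215/4653272 + 491664/4992792 = 3264215*(1/4653272) + 491664*(1/4992792) = 3264215/4653272 + 20486/208033 = 774391369287/968034133976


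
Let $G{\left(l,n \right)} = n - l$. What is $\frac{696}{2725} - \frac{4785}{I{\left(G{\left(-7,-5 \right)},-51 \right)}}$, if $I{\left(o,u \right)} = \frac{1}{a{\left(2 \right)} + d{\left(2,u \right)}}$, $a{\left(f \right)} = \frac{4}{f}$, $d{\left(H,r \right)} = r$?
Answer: $\frac{638917821}{2725} \approx 2.3447 \cdot 10^{5}$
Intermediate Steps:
$I{\left(o,u \right)} = \frac{1}{2 + u}$ ($I{\left(o,u \right)} = \frac{1}{\frac{4}{2} + u} = \frac{1}{4 \cdot \frac{1}{2} + u} = \frac{1}{2 + u}$)
$\frac{696}{2725} - \frac{4785}{I{\left(G{\left(-7,-5 \right)},-51 \right)}} = \frac{696}{2725} - \frac{4785}{\frac{1}{2 - 51}} = 696 \cdot \frac{1}{2725} - \frac{4785}{\frac{1}{-49}} = \frac{696}{2725} - \frac{4785}{- \frac{1}{49}} = \frac{696}{2725} - -234465 = \frac{696}{2725} + 234465 = \frac{638917821}{2725}$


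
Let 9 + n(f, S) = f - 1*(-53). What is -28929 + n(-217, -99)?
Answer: -29102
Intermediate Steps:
n(f, S) = 44 + f (n(f, S) = -9 + (f - 1*(-53)) = -9 + (f + 53) = -9 + (53 + f) = 44 + f)
-28929 + n(-217, -99) = -28929 + (44 - 217) = -28929 - 173 = -29102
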